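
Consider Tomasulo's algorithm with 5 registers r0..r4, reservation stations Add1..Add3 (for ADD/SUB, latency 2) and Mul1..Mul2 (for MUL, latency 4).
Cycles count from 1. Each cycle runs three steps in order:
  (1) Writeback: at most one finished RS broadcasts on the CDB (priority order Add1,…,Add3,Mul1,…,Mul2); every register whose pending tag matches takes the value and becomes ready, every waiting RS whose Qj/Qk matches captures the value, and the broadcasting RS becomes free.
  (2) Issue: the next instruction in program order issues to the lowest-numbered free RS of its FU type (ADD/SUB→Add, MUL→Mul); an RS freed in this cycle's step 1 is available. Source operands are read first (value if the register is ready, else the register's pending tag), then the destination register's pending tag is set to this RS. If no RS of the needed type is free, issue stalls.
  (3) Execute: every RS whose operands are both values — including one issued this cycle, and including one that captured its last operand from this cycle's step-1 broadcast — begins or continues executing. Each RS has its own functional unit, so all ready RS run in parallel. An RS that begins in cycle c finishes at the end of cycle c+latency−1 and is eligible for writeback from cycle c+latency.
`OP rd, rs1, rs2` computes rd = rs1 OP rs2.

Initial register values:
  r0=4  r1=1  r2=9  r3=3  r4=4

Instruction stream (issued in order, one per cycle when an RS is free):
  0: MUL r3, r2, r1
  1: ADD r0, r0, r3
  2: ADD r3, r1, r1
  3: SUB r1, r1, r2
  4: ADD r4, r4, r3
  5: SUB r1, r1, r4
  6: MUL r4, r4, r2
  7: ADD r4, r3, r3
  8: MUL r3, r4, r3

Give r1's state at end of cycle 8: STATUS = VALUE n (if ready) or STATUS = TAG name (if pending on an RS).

STATUS = TAG Add3

cycle 1: issue MUL r3<-Mul1 // r0:4,r1:1,r2:9,r3:Mul1,r4:4
cycle 2: issue ADD r0<-Add1 // r0:Add1,r1:1,r2:9,r3:Mul1,r4:4
cycle 3: issue ADD r3<-Add2 // r0:Add1,r1:1,r2:9,r3:Add2,r4:4
cycle 4: issue SUB r1<-Add3 // r0:Add1,r1:Add3,r2:9,r3:Add2,r4:4
cycle 5: CDB Add2=2; issue ADD r4<-Add2 // r0:Add1,r1:Add3,r2:9,r3:2,r4:Add2
cycle 6: CDB Add3=-8; issue SUB r1<-Add3 // r0:Add1,r1:Add3,r2:9,r3:2,r4:Add2
cycle 7: CDB Add2=6; issue MUL r4<-Mul2 // r0:Add1,r1:Add3,r2:9,r3:2,r4:Mul2
cycle 8: CDB Mul1=9; issue ADD r4<-Add2 // r0:Add1,r1:Add3,r2:9,r3:2,r4:Add2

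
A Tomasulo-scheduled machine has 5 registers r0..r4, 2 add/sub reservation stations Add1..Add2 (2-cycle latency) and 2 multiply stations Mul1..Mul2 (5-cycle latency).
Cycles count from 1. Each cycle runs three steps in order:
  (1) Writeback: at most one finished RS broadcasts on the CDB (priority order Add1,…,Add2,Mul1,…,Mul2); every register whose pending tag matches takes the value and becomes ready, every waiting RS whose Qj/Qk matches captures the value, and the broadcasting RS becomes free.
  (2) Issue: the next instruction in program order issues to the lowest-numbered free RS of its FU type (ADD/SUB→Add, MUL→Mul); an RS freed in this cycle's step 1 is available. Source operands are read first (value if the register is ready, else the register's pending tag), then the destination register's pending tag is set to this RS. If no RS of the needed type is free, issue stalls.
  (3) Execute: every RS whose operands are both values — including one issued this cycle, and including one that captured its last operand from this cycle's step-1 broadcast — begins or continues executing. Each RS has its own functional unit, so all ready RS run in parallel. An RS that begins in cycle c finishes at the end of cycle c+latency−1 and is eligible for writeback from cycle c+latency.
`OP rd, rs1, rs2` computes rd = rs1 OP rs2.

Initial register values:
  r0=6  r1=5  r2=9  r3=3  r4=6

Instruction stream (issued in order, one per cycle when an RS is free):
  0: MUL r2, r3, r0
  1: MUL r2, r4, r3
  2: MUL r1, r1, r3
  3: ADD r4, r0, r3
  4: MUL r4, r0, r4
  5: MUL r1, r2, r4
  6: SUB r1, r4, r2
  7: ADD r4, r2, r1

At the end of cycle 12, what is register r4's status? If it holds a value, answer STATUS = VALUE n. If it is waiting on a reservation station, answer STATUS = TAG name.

STATUS = TAG Mul2

c1: issue MUL r2<-Mul1 | r0:6,r1:5,r2:Mul1,r3:3,r4:6
c2: issue MUL r2<-Mul2 | r0:6,r1:5,r2:Mul2,r3:3,r4:6
c3: stall | r0:6,r1:5,r2:Mul2,r3:3,r4:6
c4: stall | r0:6,r1:5,r2:Mul2,r3:3,r4:6
c5: stall | r0:6,r1:5,r2:Mul2,r3:3,r4:6
c6: CDB Mul1=18; issue MUL r1<-Mul1 | r0:6,r1:Mul1,r2:Mul2,r3:3,r4:6
c7: CDB Mul2=18; issue ADD r4<-Add1 | r0:6,r1:Mul1,r2:18,r3:3,r4:Add1
c8: issue MUL r4<-Mul2 | r0:6,r1:Mul1,r2:18,r3:3,r4:Mul2
c9: CDB Add1=9; stall | r0:6,r1:Mul1,r2:18,r3:3,r4:Mul2
c10: stall | r0:6,r1:Mul1,r2:18,r3:3,r4:Mul2
c11: CDB Mul1=15; issue MUL r1<-Mul1 | r0:6,r1:Mul1,r2:18,r3:3,r4:Mul2
c12: issue SUB r1<-Add1 | r0:6,r1:Add1,r2:18,r3:3,r4:Mul2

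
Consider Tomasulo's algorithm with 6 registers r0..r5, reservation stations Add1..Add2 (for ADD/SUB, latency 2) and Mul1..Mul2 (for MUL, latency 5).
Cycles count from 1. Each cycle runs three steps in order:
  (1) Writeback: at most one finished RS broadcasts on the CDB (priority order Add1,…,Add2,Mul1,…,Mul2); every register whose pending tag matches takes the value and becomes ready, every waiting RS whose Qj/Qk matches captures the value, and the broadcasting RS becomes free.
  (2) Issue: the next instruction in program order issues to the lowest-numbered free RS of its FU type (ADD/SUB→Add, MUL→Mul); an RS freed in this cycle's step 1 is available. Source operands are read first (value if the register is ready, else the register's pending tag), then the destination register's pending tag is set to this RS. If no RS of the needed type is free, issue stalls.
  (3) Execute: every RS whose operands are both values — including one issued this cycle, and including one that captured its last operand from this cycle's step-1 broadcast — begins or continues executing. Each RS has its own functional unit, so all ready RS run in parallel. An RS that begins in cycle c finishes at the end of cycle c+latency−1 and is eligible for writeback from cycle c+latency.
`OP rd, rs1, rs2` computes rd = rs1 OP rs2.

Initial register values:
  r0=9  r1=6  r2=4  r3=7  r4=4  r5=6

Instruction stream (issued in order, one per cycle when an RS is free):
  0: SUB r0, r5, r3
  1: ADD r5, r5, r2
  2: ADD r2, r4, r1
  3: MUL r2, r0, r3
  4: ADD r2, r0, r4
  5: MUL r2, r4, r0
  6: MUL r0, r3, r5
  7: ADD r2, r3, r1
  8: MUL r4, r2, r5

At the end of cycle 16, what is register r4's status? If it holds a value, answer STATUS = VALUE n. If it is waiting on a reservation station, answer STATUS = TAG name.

STATUS = TAG Mul2

c1: issue SUB r0<-Add1 | r0:Add1,r1:6,r2:4,r3:7,r4:4,r5:6
c2: issue ADD r5<-Add2 | r0:Add1,r1:6,r2:4,r3:7,r4:4,r5:Add2
c3: CDB Add1=-1; issue ADD r2<-Add1 | r0:-1,r1:6,r2:Add1,r3:7,r4:4,r5:Add2
c4: CDB Add2=10; issue MUL r2<-Mul1 | r0:-1,r1:6,r2:Mul1,r3:7,r4:4,r5:10
c5: CDB Add1=10; issue ADD r2<-Add1 | r0:-1,r1:6,r2:Add1,r3:7,r4:4,r5:10
c6: issue MUL r2<-Mul2 | r0:-1,r1:6,r2:Mul2,r3:7,r4:4,r5:10
c7: CDB Add1=3; stall | r0:-1,r1:6,r2:Mul2,r3:7,r4:4,r5:10
c8: stall | r0:-1,r1:6,r2:Mul2,r3:7,r4:4,r5:10
c9: CDB Mul1=-7; issue MUL r0<-Mul1 | r0:Mul1,r1:6,r2:Mul2,r3:7,r4:4,r5:10
c10: issue ADD r2<-Add1 | r0:Mul1,r1:6,r2:Add1,r3:7,r4:4,r5:10
c11: CDB Mul2=-4; issue MUL r4<-Mul2 | r0:Mul1,r1:6,r2:Add1,r3:7,r4:Mul2,r5:10
c12: CDB Add1=13 | r0:Mul1,r1:6,r2:13,r3:7,r4:Mul2,r5:10
c13: - | r0:Mul1,r1:6,r2:13,r3:7,r4:Mul2,r5:10
c14: CDB Mul1=70 | r0:70,r1:6,r2:13,r3:7,r4:Mul2,r5:10
c15: - | r0:70,r1:6,r2:13,r3:7,r4:Mul2,r5:10
c16: - | r0:70,r1:6,r2:13,r3:7,r4:Mul2,r5:10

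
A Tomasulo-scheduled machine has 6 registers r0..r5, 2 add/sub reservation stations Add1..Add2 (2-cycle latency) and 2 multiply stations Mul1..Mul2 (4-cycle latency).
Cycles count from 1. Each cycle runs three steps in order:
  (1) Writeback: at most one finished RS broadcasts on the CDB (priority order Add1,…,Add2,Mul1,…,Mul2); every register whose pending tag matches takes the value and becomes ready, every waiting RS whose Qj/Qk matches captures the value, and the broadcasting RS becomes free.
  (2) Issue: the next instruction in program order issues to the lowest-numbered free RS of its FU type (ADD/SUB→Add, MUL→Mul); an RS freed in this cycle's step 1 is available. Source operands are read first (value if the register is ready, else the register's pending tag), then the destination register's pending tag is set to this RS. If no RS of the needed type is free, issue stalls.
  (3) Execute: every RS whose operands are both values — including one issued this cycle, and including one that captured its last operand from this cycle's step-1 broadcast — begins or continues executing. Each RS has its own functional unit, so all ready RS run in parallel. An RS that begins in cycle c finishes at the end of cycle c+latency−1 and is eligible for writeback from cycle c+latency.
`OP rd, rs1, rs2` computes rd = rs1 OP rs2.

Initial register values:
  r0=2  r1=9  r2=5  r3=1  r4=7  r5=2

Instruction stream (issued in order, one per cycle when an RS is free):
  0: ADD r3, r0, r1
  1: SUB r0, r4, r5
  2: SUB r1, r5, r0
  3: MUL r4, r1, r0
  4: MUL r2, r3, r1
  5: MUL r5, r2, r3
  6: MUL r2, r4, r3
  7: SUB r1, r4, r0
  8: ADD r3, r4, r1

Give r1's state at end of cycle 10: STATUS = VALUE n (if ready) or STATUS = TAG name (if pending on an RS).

cycle 1: issue ADD r3<-Add1 // r0:2,r1:9,r2:5,r3:Add1,r4:7,r5:2
cycle 2: issue SUB r0<-Add2 // r0:Add2,r1:9,r2:5,r3:Add1,r4:7,r5:2
cycle 3: CDB Add1=11; issue SUB r1<-Add1 // r0:Add2,r1:Add1,r2:5,r3:11,r4:7,r5:2
cycle 4: CDB Add2=5; issue MUL r4<-Mul1 // r0:5,r1:Add1,r2:5,r3:11,r4:Mul1,r5:2
cycle 5: issue MUL r2<-Mul2 // r0:5,r1:Add1,r2:Mul2,r3:11,r4:Mul1,r5:2
cycle 6: CDB Add1=-3; stall // r0:5,r1:-3,r2:Mul2,r3:11,r4:Mul1,r5:2
cycle 7: stall // r0:5,r1:-3,r2:Mul2,r3:11,r4:Mul1,r5:2
cycle 8: stall // r0:5,r1:-3,r2:Mul2,r3:11,r4:Mul1,r5:2
cycle 9: stall // r0:5,r1:-3,r2:Mul2,r3:11,r4:Mul1,r5:2
cycle 10: CDB Mul1=-15; issue MUL r5<-Mul1 // r0:5,r1:-3,r2:Mul2,r3:11,r4:-15,r5:Mul1

STATUS = VALUE -3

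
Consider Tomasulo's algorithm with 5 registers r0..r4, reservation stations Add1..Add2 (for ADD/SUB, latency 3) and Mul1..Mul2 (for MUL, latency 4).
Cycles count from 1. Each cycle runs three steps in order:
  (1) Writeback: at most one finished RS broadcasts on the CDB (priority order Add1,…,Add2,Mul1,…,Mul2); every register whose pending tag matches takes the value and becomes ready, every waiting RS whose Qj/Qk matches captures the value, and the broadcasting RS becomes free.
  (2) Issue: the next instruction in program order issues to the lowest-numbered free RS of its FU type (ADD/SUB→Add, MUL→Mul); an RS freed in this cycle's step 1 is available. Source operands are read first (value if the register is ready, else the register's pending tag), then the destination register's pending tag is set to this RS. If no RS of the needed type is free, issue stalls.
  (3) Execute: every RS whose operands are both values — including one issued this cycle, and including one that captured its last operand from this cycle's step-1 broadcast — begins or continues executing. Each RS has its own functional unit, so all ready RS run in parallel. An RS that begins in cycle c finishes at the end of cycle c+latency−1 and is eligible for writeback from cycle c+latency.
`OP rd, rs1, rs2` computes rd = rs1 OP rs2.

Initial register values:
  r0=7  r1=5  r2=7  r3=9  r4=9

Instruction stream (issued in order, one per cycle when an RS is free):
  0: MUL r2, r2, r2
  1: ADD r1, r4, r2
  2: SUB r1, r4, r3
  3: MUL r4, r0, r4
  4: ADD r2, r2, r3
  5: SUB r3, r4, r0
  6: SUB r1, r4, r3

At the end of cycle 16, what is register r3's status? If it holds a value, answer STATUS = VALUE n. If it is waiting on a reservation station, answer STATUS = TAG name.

STATUS = VALUE 56

c1: issue MUL r2<-Mul1 | r0:7,r1:5,r2:Mul1,r3:9,r4:9
c2: issue ADD r1<-Add1 | r0:7,r1:Add1,r2:Mul1,r3:9,r4:9
c3: issue SUB r1<-Add2 | r0:7,r1:Add2,r2:Mul1,r3:9,r4:9
c4: issue MUL r4<-Mul2 | r0:7,r1:Add2,r2:Mul1,r3:9,r4:Mul2
c5: CDB Mul1=49; stall | r0:7,r1:Add2,r2:49,r3:9,r4:Mul2
c6: CDB Add2=0; issue ADD r2<-Add2 | r0:7,r1:0,r2:Add2,r3:9,r4:Mul2
c7: stall | r0:7,r1:0,r2:Add2,r3:9,r4:Mul2
c8: CDB Add1=58; issue SUB r3<-Add1 | r0:7,r1:0,r2:Add2,r3:Add1,r4:Mul2
c9: CDB Add2=58; issue SUB r1<-Add2 | r0:7,r1:Add2,r2:58,r3:Add1,r4:Mul2
c10: CDB Mul2=63 | r0:7,r1:Add2,r2:58,r3:Add1,r4:63
c11: - | r0:7,r1:Add2,r2:58,r3:Add1,r4:63
c12: - | r0:7,r1:Add2,r2:58,r3:Add1,r4:63
c13: CDB Add1=56 | r0:7,r1:Add2,r2:58,r3:56,r4:63
c14: - | r0:7,r1:Add2,r2:58,r3:56,r4:63
c15: - | r0:7,r1:Add2,r2:58,r3:56,r4:63
c16: CDB Add2=7 | r0:7,r1:7,r2:58,r3:56,r4:63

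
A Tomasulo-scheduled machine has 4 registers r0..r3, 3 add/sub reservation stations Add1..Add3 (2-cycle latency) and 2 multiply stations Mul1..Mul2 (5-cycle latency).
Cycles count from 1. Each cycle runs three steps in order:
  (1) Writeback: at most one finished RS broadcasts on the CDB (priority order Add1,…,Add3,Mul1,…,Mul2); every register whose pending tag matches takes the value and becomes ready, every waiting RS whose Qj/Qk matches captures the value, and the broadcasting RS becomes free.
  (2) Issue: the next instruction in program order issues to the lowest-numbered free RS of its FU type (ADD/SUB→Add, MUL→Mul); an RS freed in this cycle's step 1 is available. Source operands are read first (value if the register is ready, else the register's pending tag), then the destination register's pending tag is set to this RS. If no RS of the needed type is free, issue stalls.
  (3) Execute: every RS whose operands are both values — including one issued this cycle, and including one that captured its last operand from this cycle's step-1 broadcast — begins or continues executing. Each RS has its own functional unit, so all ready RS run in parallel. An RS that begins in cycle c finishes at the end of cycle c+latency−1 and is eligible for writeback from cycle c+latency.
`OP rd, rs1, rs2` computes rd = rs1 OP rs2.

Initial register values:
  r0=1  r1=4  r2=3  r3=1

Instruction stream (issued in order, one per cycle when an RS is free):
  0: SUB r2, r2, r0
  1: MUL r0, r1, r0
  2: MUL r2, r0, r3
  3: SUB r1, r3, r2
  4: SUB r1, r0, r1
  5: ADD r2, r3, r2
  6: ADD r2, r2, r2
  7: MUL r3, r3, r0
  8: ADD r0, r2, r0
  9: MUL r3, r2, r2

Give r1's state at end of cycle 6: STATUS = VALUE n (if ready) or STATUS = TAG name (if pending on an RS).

STATUS = TAG Add2

  c1: issue SUB r2<-Add1  regs: r0:1,r1:4,r2:Add1,r3:1
  c2: issue MUL r0<-Mul1  regs: r0:Mul1,r1:4,r2:Add1,r3:1
  c3: CDB Add1=2; issue MUL r2<-Mul2  regs: r0:Mul1,r1:4,r2:Mul2,r3:1
  c4: issue SUB r1<-Add1  regs: r0:Mul1,r1:Add1,r2:Mul2,r3:1
  c5: issue SUB r1<-Add2  regs: r0:Mul1,r1:Add2,r2:Mul2,r3:1
  c6: issue ADD r2<-Add3  regs: r0:Mul1,r1:Add2,r2:Add3,r3:1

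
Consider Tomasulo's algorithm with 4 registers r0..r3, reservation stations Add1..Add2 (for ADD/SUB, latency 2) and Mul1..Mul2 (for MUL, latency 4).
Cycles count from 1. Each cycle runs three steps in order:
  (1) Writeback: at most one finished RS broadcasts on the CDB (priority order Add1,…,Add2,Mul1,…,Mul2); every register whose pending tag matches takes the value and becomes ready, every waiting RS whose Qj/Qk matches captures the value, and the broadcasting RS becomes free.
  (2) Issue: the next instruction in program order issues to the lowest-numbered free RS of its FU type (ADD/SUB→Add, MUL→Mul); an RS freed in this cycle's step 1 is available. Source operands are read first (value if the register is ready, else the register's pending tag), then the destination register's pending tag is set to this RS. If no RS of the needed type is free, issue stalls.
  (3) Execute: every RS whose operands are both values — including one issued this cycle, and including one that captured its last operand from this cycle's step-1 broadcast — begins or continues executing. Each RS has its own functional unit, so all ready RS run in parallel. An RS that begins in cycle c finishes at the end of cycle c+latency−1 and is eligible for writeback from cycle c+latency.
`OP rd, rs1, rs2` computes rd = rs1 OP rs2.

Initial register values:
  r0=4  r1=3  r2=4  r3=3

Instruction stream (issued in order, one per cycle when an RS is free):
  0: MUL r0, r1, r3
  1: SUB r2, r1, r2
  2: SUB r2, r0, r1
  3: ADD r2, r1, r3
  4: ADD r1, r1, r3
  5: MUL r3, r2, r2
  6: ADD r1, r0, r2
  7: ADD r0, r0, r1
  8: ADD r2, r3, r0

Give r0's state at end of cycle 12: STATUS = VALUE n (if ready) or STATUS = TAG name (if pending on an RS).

cycle 1: issue MUL r0<-Mul1 // r0:Mul1,r1:3,r2:4,r3:3
cycle 2: issue SUB r2<-Add1 // r0:Mul1,r1:3,r2:Add1,r3:3
cycle 3: issue SUB r2<-Add2 // r0:Mul1,r1:3,r2:Add2,r3:3
cycle 4: CDB Add1=-1; issue ADD r2<-Add1 // r0:Mul1,r1:3,r2:Add1,r3:3
cycle 5: CDB Mul1=9; stall // r0:9,r1:3,r2:Add1,r3:3
cycle 6: CDB Add1=6; issue ADD r1<-Add1 // r0:9,r1:Add1,r2:6,r3:3
cycle 7: CDB Add2=6; issue MUL r3<-Mul1 // r0:9,r1:Add1,r2:6,r3:Mul1
cycle 8: CDB Add1=6; issue ADD r1<-Add1 // r0:9,r1:Add1,r2:6,r3:Mul1
cycle 9: issue ADD r0<-Add2 // r0:Add2,r1:Add1,r2:6,r3:Mul1
cycle 10: CDB Add1=15; issue ADD r2<-Add1 // r0:Add2,r1:15,r2:Add1,r3:Mul1
cycle 11: CDB Mul1=36 // r0:Add2,r1:15,r2:Add1,r3:36
cycle 12: CDB Add2=24 // r0:24,r1:15,r2:Add1,r3:36

STATUS = VALUE 24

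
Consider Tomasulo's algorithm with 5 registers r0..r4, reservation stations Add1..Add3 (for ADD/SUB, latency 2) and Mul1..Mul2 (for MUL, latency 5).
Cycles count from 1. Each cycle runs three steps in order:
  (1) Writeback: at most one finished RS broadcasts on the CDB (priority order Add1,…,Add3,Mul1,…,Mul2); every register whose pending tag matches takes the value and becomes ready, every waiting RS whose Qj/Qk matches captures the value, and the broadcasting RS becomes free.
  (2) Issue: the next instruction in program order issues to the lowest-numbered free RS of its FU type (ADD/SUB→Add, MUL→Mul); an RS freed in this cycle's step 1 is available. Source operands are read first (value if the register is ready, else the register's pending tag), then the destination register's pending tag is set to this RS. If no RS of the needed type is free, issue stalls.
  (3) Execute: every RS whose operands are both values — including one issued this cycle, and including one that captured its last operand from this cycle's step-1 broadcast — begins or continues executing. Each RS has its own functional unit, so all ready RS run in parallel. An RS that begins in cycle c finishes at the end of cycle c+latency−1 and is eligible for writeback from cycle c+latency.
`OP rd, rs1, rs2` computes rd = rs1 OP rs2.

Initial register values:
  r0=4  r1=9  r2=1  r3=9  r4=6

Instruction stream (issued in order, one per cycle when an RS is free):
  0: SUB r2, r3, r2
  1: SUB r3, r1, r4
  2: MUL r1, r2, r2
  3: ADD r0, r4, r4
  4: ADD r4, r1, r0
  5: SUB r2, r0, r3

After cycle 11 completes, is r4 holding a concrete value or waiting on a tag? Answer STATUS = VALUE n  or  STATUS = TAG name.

c1: issue SUB r2<-Add1 | r0:4,r1:9,r2:Add1,r3:9,r4:6
c2: issue SUB r3<-Add2 | r0:4,r1:9,r2:Add1,r3:Add2,r4:6
c3: CDB Add1=8; issue MUL r1<-Mul1 | r0:4,r1:Mul1,r2:8,r3:Add2,r4:6
c4: CDB Add2=3; issue ADD r0<-Add1 | r0:Add1,r1:Mul1,r2:8,r3:3,r4:6
c5: issue ADD r4<-Add2 | r0:Add1,r1:Mul1,r2:8,r3:3,r4:Add2
c6: CDB Add1=12; issue SUB r2<-Add1 | r0:12,r1:Mul1,r2:Add1,r3:3,r4:Add2
c7: - | r0:12,r1:Mul1,r2:Add1,r3:3,r4:Add2
c8: CDB Add1=9 | r0:12,r1:Mul1,r2:9,r3:3,r4:Add2
c9: CDB Mul1=64 | r0:12,r1:64,r2:9,r3:3,r4:Add2
c10: - | r0:12,r1:64,r2:9,r3:3,r4:Add2
c11: CDB Add2=76 | r0:12,r1:64,r2:9,r3:3,r4:76

STATUS = VALUE 76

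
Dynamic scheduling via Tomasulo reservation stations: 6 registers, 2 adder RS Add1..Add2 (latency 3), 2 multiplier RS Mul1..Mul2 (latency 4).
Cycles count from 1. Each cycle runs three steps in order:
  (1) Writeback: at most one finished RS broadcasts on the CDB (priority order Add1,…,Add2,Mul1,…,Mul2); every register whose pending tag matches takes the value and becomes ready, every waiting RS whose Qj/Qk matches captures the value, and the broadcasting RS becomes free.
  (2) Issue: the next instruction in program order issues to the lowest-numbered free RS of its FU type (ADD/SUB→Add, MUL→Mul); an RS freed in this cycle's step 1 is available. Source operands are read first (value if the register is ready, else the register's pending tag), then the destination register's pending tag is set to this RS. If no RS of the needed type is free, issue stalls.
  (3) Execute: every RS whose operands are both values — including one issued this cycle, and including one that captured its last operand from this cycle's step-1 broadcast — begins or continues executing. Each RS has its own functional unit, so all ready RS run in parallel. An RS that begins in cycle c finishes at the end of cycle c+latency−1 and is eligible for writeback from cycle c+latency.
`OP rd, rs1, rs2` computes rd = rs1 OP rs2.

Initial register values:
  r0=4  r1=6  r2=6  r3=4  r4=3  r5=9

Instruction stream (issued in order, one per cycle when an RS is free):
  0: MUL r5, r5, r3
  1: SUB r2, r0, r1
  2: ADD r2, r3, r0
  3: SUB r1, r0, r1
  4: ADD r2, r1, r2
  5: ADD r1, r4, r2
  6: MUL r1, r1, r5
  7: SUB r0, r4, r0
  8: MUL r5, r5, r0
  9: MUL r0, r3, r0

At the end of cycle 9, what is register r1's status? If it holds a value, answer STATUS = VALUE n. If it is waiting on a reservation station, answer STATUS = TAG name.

  c1: issue MUL r5<-Mul1  regs: r0:4,r1:6,r2:6,r3:4,r4:3,r5:Mul1
  c2: issue SUB r2<-Add1  regs: r0:4,r1:6,r2:Add1,r3:4,r4:3,r5:Mul1
  c3: issue ADD r2<-Add2  regs: r0:4,r1:6,r2:Add2,r3:4,r4:3,r5:Mul1
  c4: stall  regs: r0:4,r1:6,r2:Add2,r3:4,r4:3,r5:Mul1
  c5: CDB Add1=-2; issue SUB r1<-Add1  regs: r0:4,r1:Add1,r2:Add2,r3:4,r4:3,r5:Mul1
  c6: CDB Add2=8; issue ADD r2<-Add2  regs: r0:4,r1:Add1,r2:Add2,r3:4,r4:3,r5:Mul1
  c7: CDB Mul1=36; stall  regs: r0:4,r1:Add1,r2:Add2,r3:4,r4:3,r5:36
  c8: CDB Add1=-2; issue ADD r1<-Add1  regs: r0:4,r1:Add1,r2:Add2,r3:4,r4:3,r5:36
  c9: issue MUL r1<-Mul1  regs: r0:4,r1:Mul1,r2:Add2,r3:4,r4:3,r5:36

STATUS = TAG Mul1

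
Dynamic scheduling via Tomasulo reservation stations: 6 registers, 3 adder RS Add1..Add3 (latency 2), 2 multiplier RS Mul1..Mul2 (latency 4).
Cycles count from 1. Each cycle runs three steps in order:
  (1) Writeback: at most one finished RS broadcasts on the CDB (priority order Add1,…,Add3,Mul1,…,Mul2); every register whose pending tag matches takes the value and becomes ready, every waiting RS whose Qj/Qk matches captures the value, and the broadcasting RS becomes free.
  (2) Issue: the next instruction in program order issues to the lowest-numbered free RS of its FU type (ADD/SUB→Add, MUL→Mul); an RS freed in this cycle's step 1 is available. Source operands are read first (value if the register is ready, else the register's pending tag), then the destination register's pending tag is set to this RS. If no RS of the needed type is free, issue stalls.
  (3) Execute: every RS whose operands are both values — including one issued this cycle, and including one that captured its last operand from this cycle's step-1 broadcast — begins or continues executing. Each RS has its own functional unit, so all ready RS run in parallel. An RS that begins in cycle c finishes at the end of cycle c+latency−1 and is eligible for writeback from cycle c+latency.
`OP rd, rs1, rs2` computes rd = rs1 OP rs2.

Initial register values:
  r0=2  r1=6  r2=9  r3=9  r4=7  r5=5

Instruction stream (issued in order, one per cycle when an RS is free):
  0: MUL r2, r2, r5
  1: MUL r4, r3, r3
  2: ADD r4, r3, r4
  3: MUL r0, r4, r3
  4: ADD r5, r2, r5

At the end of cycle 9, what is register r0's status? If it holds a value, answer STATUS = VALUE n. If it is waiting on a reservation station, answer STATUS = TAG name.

c1: issue MUL r2<-Mul1 | r0:2,r1:6,r2:Mul1,r3:9,r4:7,r5:5
c2: issue MUL r4<-Mul2 | r0:2,r1:6,r2:Mul1,r3:9,r4:Mul2,r5:5
c3: issue ADD r4<-Add1 | r0:2,r1:6,r2:Mul1,r3:9,r4:Add1,r5:5
c4: stall | r0:2,r1:6,r2:Mul1,r3:9,r4:Add1,r5:5
c5: CDB Mul1=45; issue MUL r0<-Mul1 | r0:Mul1,r1:6,r2:45,r3:9,r4:Add1,r5:5
c6: CDB Mul2=81; issue ADD r5<-Add2 | r0:Mul1,r1:6,r2:45,r3:9,r4:Add1,r5:Add2
c7: - | r0:Mul1,r1:6,r2:45,r3:9,r4:Add1,r5:Add2
c8: CDB Add1=90 | r0:Mul1,r1:6,r2:45,r3:9,r4:90,r5:Add2
c9: CDB Add2=50 | r0:Mul1,r1:6,r2:45,r3:9,r4:90,r5:50

STATUS = TAG Mul1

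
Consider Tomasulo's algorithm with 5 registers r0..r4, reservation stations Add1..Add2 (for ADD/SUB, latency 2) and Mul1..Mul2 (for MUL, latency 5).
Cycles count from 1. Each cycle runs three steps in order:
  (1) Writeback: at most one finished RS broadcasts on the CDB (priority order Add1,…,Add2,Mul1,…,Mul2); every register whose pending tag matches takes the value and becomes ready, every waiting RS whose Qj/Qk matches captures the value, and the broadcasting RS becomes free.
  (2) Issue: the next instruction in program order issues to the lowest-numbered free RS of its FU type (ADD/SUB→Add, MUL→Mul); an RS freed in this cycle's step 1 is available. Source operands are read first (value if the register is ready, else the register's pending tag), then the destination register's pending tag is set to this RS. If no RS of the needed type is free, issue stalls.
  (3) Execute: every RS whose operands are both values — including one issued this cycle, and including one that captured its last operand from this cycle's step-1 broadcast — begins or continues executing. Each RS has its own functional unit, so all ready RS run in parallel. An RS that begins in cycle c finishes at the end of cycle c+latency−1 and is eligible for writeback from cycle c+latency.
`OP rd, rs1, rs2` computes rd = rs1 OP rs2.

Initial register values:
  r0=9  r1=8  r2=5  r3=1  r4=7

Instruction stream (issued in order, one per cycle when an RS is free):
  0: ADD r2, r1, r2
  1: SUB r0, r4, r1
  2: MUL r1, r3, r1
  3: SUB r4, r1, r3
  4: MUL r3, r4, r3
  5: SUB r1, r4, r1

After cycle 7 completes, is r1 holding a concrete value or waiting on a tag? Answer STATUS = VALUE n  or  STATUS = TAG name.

cycle 1: issue ADD r2<-Add1 // r0:9,r1:8,r2:Add1,r3:1,r4:7
cycle 2: issue SUB r0<-Add2 // r0:Add2,r1:8,r2:Add1,r3:1,r4:7
cycle 3: CDB Add1=13; issue MUL r1<-Mul1 // r0:Add2,r1:Mul1,r2:13,r3:1,r4:7
cycle 4: CDB Add2=-1; issue SUB r4<-Add1 // r0:-1,r1:Mul1,r2:13,r3:1,r4:Add1
cycle 5: issue MUL r3<-Mul2 // r0:-1,r1:Mul1,r2:13,r3:Mul2,r4:Add1
cycle 6: issue SUB r1<-Add2 // r0:-1,r1:Add2,r2:13,r3:Mul2,r4:Add1
cycle 7: - // r0:-1,r1:Add2,r2:13,r3:Mul2,r4:Add1

STATUS = TAG Add2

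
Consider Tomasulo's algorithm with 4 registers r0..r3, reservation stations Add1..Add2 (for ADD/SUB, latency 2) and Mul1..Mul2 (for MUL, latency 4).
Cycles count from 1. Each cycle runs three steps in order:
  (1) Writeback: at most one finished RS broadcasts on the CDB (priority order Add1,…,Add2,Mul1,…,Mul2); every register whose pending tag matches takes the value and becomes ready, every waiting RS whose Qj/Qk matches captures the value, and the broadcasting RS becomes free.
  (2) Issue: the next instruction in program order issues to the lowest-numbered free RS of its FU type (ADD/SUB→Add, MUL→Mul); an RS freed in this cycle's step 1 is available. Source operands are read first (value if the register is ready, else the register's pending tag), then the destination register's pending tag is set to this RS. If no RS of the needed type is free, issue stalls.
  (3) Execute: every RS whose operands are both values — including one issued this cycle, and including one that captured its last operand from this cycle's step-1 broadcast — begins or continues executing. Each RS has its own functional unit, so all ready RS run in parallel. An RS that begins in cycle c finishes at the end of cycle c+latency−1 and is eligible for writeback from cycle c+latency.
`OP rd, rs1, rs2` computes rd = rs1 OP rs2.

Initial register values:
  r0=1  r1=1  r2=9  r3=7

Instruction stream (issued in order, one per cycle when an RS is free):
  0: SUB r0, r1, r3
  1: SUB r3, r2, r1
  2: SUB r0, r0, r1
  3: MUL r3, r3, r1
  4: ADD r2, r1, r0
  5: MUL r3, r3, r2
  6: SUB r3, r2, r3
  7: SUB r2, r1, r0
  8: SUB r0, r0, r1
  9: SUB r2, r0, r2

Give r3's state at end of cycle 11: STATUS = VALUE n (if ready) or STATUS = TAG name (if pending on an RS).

c1: issue SUB r0<-Add1 | r0:Add1,r1:1,r2:9,r3:7
c2: issue SUB r3<-Add2 | r0:Add1,r1:1,r2:9,r3:Add2
c3: CDB Add1=-6; issue SUB r0<-Add1 | r0:Add1,r1:1,r2:9,r3:Add2
c4: CDB Add2=8; issue MUL r3<-Mul1 | r0:Add1,r1:1,r2:9,r3:Mul1
c5: CDB Add1=-7; issue ADD r2<-Add1 | r0:-7,r1:1,r2:Add1,r3:Mul1
c6: issue MUL r3<-Mul2 | r0:-7,r1:1,r2:Add1,r3:Mul2
c7: CDB Add1=-6; issue SUB r3<-Add1 | r0:-7,r1:1,r2:-6,r3:Add1
c8: CDB Mul1=8; issue SUB r2<-Add2 | r0:-7,r1:1,r2:Add2,r3:Add1
c9: stall | r0:-7,r1:1,r2:Add2,r3:Add1
c10: CDB Add2=8; issue SUB r0<-Add2 | r0:Add2,r1:1,r2:8,r3:Add1
c11: stall | r0:Add2,r1:1,r2:8,r3:Add1

STATUS = TAG Add1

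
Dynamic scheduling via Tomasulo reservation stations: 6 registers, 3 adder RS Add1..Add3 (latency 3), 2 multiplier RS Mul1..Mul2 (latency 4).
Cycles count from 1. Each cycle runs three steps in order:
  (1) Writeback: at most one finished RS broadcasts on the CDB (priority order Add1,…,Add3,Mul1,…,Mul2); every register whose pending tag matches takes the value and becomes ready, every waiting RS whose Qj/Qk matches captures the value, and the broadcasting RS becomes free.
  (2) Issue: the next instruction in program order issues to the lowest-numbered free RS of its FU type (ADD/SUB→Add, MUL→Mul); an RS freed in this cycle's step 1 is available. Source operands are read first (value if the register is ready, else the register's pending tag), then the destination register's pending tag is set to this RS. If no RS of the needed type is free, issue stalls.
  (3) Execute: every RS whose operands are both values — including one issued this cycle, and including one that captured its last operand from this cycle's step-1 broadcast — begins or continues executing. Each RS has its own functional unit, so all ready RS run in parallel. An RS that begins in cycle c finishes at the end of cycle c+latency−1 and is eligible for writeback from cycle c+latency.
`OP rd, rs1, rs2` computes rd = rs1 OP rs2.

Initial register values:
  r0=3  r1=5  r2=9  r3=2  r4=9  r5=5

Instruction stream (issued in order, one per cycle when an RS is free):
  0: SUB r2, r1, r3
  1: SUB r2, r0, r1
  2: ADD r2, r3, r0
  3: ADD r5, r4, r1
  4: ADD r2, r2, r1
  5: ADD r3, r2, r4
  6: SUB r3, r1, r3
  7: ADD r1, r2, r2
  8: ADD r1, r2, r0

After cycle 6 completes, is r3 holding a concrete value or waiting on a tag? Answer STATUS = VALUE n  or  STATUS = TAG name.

  c1: issue SUB r2<-Add1  regs: r0:3,r1:5,r2:Add1,r3:2,r4:9,r5:5
  c2: issue SUB r2<-Add2  regs: r0:3,r1:5,r2:Add2,r3:2,r4:9,r5:5
  c3: issue ADD r2<-Add3  regs: r0:3,r1:5,r2:Add3,r3:2,r4:9,r5:5
  c4: CDB Add1=3; issue ADD r5<-Add1  regs: r0:3,r1:5,r2:Add3,r3:2,r4:9,r5:Add1
  c5: CDB Add2=-2; issue ADD r2<-Add2  regs: r0:3,r1:5,r2:Add2,r3:2,r4:9,r5:Add1
  c6: CDB Add3=5; issue ADD r3<-Add3  regs: r0:3,r1:5,r2:Add2,r3:Add3,r4:9,r5:Add1

STATUS = TAG Add3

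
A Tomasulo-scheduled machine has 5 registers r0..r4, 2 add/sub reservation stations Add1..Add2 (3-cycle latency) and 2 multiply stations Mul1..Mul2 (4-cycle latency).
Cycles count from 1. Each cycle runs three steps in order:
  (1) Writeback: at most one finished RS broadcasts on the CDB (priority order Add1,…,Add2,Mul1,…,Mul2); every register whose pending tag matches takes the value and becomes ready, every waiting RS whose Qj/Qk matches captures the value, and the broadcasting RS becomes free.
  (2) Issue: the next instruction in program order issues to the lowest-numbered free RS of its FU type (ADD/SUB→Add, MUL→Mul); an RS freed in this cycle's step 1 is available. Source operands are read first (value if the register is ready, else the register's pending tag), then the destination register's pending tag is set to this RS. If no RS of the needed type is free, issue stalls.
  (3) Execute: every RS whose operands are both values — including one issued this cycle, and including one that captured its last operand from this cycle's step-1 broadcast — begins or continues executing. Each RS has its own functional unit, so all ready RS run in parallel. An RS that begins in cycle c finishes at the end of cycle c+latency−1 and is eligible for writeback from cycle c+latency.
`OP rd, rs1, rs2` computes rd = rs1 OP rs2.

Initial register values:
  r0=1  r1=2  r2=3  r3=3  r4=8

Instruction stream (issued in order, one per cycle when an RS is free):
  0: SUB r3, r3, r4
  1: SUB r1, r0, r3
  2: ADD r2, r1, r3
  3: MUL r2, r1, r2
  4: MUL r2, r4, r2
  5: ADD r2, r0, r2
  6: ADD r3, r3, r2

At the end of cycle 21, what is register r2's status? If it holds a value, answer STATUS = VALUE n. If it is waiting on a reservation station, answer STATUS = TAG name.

STATUS = VALUE 49

c1: issue SUB r3<-Add1 | r0:1,r1:2,r2:3,r3:Add1,r4:8
c2: issue SUB r1<-Add2 | r0:1,r1:Add2,r2:3,r3:Add1,r4:8
c3: stall | r0:1,r1:Add2,r2:3,r3:Add1,r4:8
c4: CDB Add1=-5; issue ADD r2<-Add1 | r0:1,r1:Add2,r2:Add1,r3:-5,r4:8
c5: issue MUL r2<-Mul1 | r0:1,r1:Add2,r2:Mul1,r3:-5,r4:8
c6: issue MUL r2<-Mul2 | r0:1,r1:Add2,r2:Mul2,r3:-5,r4:8
c7: CDB Add2=6; issue ADD r2<-Add2 | r0:1,r1:6,r2:Add2,r3:-5,r4:8
c8: stall | r0:1,r1:6,r2:Add2,r3:-5,r4:8
c9: stall | r0:1,r1:6,r2:Add2,r3:-5,r4:8
c10: CDB Add1=1; issue ADD r3<-Add1 | r0:1,r1:6,r2:Add2,r3:Add1,r4:8
c11: - | r0:1,r1:6,r2:Add2,r3:Add1,r4:8
c12: - | r0:1,r1:6,r2:Add2,r3:Add1,r4:8
c13: - | r0:1,r1:6,r2:Add2,r3:Add1,r4:8
c14: CDB Mul1=6 | r0:1,r1:6,r2:Add2,r3:Add1,r4:8
c15: - | r0:1,r1:6,r2:Add2,r3:Add1,r4:8
c16: - | r0:1,r1:6,r2:Add2,r3:Add1,r4:8
c17: - | r0:1,r1:6,r2:Add2,r3:Add1,r4:8
c18: CDB Mul2=48 | r0:1,r1:6,r2:Add2,r3:Add1,r4:8
c19: - | r0:1,r1:6,r2:Add2,r3:Add1,r4:8
c20: - | r0:1,r1:6,r2:Add2,r3:Add1,r4:8
c21: CDB Add2=49 | r0:1,r1:6,r2:49,r3:Add1,r4:8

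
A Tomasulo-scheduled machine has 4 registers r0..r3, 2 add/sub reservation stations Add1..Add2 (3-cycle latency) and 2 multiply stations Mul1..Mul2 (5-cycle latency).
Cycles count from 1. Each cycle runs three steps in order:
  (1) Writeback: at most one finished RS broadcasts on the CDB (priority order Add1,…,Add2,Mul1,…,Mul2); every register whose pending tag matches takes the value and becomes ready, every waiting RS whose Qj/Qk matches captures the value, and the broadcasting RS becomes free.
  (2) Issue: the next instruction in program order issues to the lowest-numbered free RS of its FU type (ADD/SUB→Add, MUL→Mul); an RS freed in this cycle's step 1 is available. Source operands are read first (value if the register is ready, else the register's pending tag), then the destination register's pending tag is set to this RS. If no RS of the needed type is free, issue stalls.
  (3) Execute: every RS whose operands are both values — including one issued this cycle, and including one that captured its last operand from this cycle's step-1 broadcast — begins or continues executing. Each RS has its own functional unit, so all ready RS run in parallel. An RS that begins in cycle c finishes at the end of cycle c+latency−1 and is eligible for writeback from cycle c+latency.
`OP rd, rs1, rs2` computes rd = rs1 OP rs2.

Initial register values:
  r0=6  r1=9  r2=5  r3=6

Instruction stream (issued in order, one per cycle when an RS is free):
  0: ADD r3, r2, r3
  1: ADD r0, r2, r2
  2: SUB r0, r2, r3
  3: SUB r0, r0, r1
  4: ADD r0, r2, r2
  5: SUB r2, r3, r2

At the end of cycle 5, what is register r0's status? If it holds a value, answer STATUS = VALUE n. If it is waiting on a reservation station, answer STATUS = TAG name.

STATUS = TAG Add2

  c1: issue ADD r3<-Add1  regs: r0:6,r1:9,r2:5,r3:Add1
  c2: issue ADD r0<-Add2  regs: r0:Add2,r1:9,r2:5,r3:Add1
  c3: stall  regs: r0:Add2,r1:9,r2:5,r3:Add1
  c4: CDB Add1=11; issue SUB r0<-Add1  regs: r0:Add1,r1:9,r2:5,r3:11
  c5: CDB Add2=10; issue SUB r0<-Add2  regs: r0:Add2,r1:9,r2:5,r3:11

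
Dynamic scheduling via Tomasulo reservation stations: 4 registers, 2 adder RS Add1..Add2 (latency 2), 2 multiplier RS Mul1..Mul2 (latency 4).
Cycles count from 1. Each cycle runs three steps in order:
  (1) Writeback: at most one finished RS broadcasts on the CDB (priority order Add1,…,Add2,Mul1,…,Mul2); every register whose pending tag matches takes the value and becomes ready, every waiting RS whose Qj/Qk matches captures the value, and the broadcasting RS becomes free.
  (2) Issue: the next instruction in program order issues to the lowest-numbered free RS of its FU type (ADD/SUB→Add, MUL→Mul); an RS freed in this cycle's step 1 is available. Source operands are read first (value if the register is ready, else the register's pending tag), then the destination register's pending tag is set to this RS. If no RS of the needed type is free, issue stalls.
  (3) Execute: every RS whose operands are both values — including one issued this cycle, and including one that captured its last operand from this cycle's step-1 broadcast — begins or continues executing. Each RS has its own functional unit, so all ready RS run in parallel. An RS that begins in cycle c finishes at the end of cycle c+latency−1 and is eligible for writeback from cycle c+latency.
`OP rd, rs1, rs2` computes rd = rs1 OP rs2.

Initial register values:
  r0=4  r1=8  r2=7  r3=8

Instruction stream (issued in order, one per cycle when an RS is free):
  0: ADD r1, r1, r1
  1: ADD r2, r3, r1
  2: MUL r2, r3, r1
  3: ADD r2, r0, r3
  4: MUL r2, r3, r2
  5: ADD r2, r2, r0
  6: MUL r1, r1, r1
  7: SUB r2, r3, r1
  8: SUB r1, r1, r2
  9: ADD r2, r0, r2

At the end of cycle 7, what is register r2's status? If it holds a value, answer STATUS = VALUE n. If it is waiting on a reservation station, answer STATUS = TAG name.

  c1: issue ADD r1<-Add1  regs: r0:4,r1:Add1,r2:7,r3:8
  c2: issue ADD r2<-Add2  regs: r0:4,r1:Add1,r2:Add2,r3:8
  c3: CDB Add1=16; issue MUL r2<-Mul1  regs: r0:4,r1:16,r2:Mul1,r3:8
  c4: issue ADD r2<-Add1  regs: r0:4,r1:16,r2:Add1,r3:8
  c5: CDB Add2=24; issue MUL r2<-Mul2  regs: r0:4,r1:16,r2:Mul2,r3:8
  c6: CDB Add1=12; issue ADD r2<-Add1  regs: r0:4,r1:16,r2:Add1,r3:8
  c7: CDB Mul1=128; issue MUL r1<-Mul1  regs: r0:4,r1:Mul1,r2:Add1,r3:8

STATUS = TAG Add1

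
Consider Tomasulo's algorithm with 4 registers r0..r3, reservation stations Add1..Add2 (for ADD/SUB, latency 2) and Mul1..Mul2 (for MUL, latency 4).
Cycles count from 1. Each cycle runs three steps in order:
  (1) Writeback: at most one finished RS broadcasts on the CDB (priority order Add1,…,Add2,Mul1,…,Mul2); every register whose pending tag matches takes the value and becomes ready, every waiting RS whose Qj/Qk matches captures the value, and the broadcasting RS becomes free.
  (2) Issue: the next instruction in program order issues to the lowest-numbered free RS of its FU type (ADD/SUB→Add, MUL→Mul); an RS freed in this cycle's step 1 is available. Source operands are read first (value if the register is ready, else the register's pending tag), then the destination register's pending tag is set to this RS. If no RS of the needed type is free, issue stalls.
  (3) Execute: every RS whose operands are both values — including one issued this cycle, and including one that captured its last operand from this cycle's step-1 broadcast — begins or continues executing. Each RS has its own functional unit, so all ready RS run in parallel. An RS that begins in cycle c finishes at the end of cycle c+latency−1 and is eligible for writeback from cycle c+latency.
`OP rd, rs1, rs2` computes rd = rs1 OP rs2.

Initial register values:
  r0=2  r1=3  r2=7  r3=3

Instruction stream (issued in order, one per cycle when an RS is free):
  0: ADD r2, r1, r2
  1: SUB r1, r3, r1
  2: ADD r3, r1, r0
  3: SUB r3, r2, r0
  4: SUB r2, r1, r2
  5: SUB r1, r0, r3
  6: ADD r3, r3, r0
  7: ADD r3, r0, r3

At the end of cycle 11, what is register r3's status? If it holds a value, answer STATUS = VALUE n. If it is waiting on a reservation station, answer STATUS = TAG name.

STATUS = TAG Add2

  c1: issue ADD r2<-Add1  regs: r0:2,r1:3,r2:Add1,r3:3
  c2: issue SUB r1<-Add2  regs: r0:2,r1:Add2,r2:Add1,r3:3
  c3: CDB Add1=10; issue ADD r3<-Add1  regs: r0:2,r1:Add2,r2:10,r3:Add1
  c4: CDB Add2=0; issue SUB r3<-Add2  regs: r0:2,r1:0,r2:10,r3:Add2
  c5: stall  regs: r0:2,r1:0,r2:10,r3:Add2
  c6: CDB Add1=2; issue SUB r2<-Add1  regs: r0:2,r1:0,r2:Add1,r3:Add2
  c7: CDB Add2=8; issue SUB r1<-Add2  regs: r0:2,r1:Add2,r2:Add1,r3:8
  c8: CDB Add1=-10; issue ADD r3<-Add1  regs: r0:2,r1:Add2,r2:-10,r3:Add1
  c9: CDB Add2=-6; issue ADD r3<-Add2  regs: r0:2,r1:-6,r2:-10,r3:Add2
  c10: CDB Add1=10  regs: r0:2,r1:-6,r2:-10,r3:Add2
  c11: -  regs: r0:2,r1:-6,r2:-10,r3:Add2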